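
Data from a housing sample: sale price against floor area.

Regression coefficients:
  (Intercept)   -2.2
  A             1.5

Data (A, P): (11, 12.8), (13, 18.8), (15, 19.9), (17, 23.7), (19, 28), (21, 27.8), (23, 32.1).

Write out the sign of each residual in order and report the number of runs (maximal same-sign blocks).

A=11: ŷ = -2.2 + 1.5·11 = 14.3; r = 12.8 − 14.3 = -1.5
A=13: ŷ = -2.2 + 1.5·13 = 17.3; r = 18.8 − 17.3 = 1.5
A=15: ŷ = -2.2 + 1.5·15 = 20.3; r = 19.9 − 20.3 = -0.4
A=17: ŷ = -2.2 + 1.5·17 = 23.3; r = 23.7 − 23.3 = 0.4
A=19: ŷ = -2.2 + 1.5·19 = 26.3; r = 28 − 26.3 = 1.7
A=21: ŷ = -2.2 + 1.5·21 = 29.3; r = 27.8 − 29.3 = -1.5
A=23: ŷ = -2.2 + 1.5·23 = 32.3; r = 32.1 − 32.3 = -0.2
Signs: − + − + + − −
Runs: −×1, +×1, −×1, +×2, −×2 → 5

5 runs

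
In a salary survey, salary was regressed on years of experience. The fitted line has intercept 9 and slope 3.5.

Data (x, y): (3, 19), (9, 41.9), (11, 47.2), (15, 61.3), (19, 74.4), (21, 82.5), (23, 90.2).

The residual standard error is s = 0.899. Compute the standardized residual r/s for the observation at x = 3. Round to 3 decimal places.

-0.556

ŷ = 9 + 3.5·3 = 19.5
r = 19 − 19.5 = -0.5
r/s = -0.5 / 0.899 = -0.556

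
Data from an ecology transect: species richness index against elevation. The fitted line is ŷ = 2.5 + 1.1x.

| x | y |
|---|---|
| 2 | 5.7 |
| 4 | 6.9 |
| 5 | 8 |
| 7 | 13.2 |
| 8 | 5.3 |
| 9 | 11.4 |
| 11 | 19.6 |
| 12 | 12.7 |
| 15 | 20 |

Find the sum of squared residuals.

x=2: ŷ = 2.5 + 1.1·2 = 4.7; e = 5.7 − 4.7 = 1
x=4: ŷ = 2.5 + 1.1·4 = 6.9; e = 6.9 − 6.9 = 0
x=5: ŷ = 2.5 + 1.1·5 = 8; e = 8 − 8 = 0
x=7: ŷ = 2.5 + 1.1·7 = 10.2; e = 13.2 − 10.2 = 3
x=8: ŷ = 2.5 + 1.1·8 = 11.3; e = 5.3 − 11.3 = -6
x=9: ŷ = 2.5 + 1.1·9 = 12.4; e = 11.4 − 12.4 = -1
x=11: ŷ = 2.5 + 1.1·11 = 14.6; e = 19.6 − 14.6 = 5
x=12: ŷ = 2.5 + 1.1·12 = 15.7; e = 12.7 − 15.7 = -3
x=15: ŷ = 2.5 + 1.1·15 = 19; e = 20 − 19 = 1
SSE = 1 + 0 + 0 + 9 + 36 + 1 + 25 + 9 + 1 = 82

SSE = 82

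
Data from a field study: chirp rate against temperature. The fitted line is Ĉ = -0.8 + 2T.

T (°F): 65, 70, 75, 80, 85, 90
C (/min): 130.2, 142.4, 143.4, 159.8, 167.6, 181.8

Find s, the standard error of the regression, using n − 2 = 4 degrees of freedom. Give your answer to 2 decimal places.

s = 3.69

T=65: Ĉ = -0.8 + 2·65 = 129.2; r = 130.2 − 129.2 = 1
T=70: Ĉ = -0.8 + 2·70 = 139.2; r = 142.4 − 139.2 = 3.2
T=75: Ĉ = -0.8 + 2·75 = 149.2; r = 143.4 − 149.2 = -5.8
T=80: Ĉ = -0.8 + 2·80 = 159.2; r = 159.8 − 159.2 = 0.6
T=85: Ĉ = -0.8 + 2·85 = 169.2; r = 167.6 − 169.2 = -1.6
T=90: Ĉ = -0.8 + 2·90 = 179.2; r = 181.8 − 179.2 = 2.6
SSE = 1 + 10.24 + 33.64 + 0.36 + 2.56 + 6.76 = 54.56
s = √(54.56/4) = √13.64 ≈ 3.69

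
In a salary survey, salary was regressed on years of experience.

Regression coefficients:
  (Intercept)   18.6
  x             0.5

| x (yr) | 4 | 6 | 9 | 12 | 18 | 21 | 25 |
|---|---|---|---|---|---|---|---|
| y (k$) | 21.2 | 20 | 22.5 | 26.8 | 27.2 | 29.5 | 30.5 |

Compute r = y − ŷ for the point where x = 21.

ŷ = 18.6 + 0.5·21 = 29.1
r = 29.5 − 29.1 = 0.4

r = 0.4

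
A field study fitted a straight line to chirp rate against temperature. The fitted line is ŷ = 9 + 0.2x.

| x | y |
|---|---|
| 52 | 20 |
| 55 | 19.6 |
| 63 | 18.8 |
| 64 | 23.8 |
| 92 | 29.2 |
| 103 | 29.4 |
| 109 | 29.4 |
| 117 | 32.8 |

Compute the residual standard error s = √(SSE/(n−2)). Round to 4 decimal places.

x=52: ŷ = 9 + 0.2·52 = 19.4; e = 20 − 19.4 = 0.6
x=55: ŷ = 9 + 0.2·55 = 20; e = 19.6 − 20 = -0.4
x=63: ŷ = 9 + 0.2·63 = 21.6; e = 18.8 − 21.6 = -2.8
x=64: ŷ = 9 + 0.2·64 = 21.8; e = 23.8 − 21.8 = 2
x=92: ŷ = 9 + 0.2·92 = 27.4; e = 29.2 − 27.4 = 1.8
x=103: ŷ = 9 + 0.2·103 = 29.6; e = 29.4 − 29.6 = -0.2
x=109: ŷ = 9 + 0.2·109 = 30.8; e = 29.4 − 30.8 = -1.4
x=117: ŷ = 9 + 0.2·117 = 32.4; e = 32.8 − 32.4 = 0.4
SSE = 0.36 + 0.16 + 7.84 + 4 + 3.24 + 0.04 + 1.96 + 0.16 = 17.76
s = √(17.76/6) = √2.96 ≈ 1.7205

s = 1.7205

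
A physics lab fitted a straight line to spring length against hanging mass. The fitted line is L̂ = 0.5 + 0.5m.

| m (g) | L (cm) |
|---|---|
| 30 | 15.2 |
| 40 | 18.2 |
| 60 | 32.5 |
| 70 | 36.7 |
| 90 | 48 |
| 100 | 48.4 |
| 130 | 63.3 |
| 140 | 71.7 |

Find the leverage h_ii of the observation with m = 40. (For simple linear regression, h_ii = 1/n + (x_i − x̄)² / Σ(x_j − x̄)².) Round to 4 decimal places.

m̄ = (30 + 40 + 60 + 70 + 90 + 100 + 130 + 140)/8 = 82.5
Σ(m − m̄)² = 2756.25 + 1806.25 + 506.25 + 156.25 + 56.25 + 306.25 + 2256.25 + 3306.25 = 11150
h = 1/8 + (-42.5)²/11150 = 0.125 + 0.161996 = 0.2870

h = 0.2870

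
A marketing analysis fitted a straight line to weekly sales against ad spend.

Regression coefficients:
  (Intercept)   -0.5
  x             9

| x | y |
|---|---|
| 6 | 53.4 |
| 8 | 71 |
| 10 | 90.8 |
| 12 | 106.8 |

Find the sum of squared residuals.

SSE = 2.44

x=6: ŷ = -0.5 + 9·6 = 53.5; e = 53.4 − 53.5 = -0.1
x=8: ŷ = -0.5 + 9·8 = 71.5; e = 71 − 71.5 = -0.5
x=10: ŷ = -0.5 + 9·10 = 89.5; e = 90.8 − 89.5 = 1.3
x=12: ŷ = -0.5 + 9·12 = 107.5; e = 106.8 − 107.5 = -0.7
SSE = 0.01 + 0.25 + 1.69 + 0.49 = 2.44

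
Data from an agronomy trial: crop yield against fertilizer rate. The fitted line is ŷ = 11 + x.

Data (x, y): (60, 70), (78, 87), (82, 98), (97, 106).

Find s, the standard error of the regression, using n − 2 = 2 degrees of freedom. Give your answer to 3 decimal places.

x=60: ŷ = 11 + 60 = 71; r = 70 − 71 = -1
x=78: ŷ = 11 + 78 = 89; r = 87 − 89 = -2
x=82: ŷ = 11 + 82 = 93; r = 98 − 93 = 5
x=97: ŷ = 11 + 97 = 108; r = 106 − 108 = -2
SSE = 1 + 4 + 25 + 4 = 34
s = √(34/2) = √17 ≈ 4.123

s = 4.123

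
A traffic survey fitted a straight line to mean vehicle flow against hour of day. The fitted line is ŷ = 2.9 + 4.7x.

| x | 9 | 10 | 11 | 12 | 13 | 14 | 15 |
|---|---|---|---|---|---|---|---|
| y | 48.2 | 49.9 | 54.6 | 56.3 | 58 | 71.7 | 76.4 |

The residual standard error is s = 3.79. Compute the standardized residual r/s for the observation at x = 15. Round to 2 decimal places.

0.79

ŷ = 2.9 + 4.7·15 = 73.4
r = 76.4 − 73.4 = 3
r/s = 3 / 3.79 = 0.79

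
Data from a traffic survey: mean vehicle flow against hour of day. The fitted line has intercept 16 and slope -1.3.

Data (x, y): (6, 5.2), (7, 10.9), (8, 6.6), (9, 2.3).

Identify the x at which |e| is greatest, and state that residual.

x = 7, e = 4

x=6: ŷ = 16 − 1.3·6 = 8.2; e = 5.2 − 8.2 = -3
x=7: ŷ = 16 − 1.3·7 = 6.9; e = 10.9 − 6.9 = 4
x=8: ŷ = 16 − 1.3·8 = 5.6; e = 6.6 − 5.6 = 1
x=9: ŷ = 16 − 1.3·9 = 4.3; e = 2.3 − 4.3 = -2
Largest |e| is 4 at x = 7, residual 4.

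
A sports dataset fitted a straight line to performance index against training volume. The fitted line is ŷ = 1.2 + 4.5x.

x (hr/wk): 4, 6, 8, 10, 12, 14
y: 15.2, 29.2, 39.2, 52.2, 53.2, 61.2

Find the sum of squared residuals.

x=4: ŷ = 1.2 + 4.5·4 = 19.2; r = 15.2 − 19.2 = -4
x=6: ŷ = 1.2 + 4.5·6 = 28.2; r = 29.2 − 28.2 = 1
x=8: ŷ = 1.2 + 4.5·8 = 37.2; r = 39.2 − 37.2 = 2
x=10: ŷ = 1.2 + 4.5·10 = 46.2; r = 52.2 − 46.2 = 6
x=12: ŷ = 1.2 + 4.5·12 = 55.2; r = 53.2 − 55.2 = -2
x=14: ŷ = 1.2 + 4.5·14 = 64.2; r = 61.2 − 64.2 = -3
SSE = 16 + 1 + 4 + 36 + 4 + 9 = 70

SSE = 70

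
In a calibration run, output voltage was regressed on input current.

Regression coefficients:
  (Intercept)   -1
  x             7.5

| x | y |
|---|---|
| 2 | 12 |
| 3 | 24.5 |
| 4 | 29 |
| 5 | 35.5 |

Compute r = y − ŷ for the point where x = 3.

r = 3

ŷ = -1 + 7.5·3 = 21.5
r = 24.5 − 21.5 = 3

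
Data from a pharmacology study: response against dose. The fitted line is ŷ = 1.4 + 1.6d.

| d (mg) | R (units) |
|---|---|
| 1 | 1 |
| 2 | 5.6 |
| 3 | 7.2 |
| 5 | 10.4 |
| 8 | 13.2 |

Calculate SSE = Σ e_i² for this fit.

d=1: ŷ = 1.4 + 1.6·1 = 3; e = 1 − 3 = -2
d=2: ŷ = 1.4 + 1.6·2 = 4.6; e = 5.6 − 4.6 = 1
d=3: ŷ = 1.4 + 1.6·3 = 6.2; e = 7.2 − 6.2 = 1
d=5: ŷ = 1.4 + 1.6·5 = 9.4; e = 10.4 − 9.4 = 1
d=8: ŷ = 1.4 + 1.6·8 = 14.2; e = 13.2 − 14.2 = -1
SSE = 4 + 1 + 1 + 1 + 1 = 8

SSE = 8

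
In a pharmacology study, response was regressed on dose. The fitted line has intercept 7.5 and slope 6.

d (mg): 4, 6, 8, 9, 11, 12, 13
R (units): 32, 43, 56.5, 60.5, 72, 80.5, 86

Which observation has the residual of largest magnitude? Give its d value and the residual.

d=4: R̂ = 7.5 + 6·4 = 31.5; e = 32 − 31.5 = 0.5
d=6: R̂ = 7.5 + 6·6 = 43.5; e = 43 − 43.5 = -0.5
d=8: R̂ = 7.5 + 6·8 = 55.5; e = 56.5 − 55.5 = 1
d=9: R̂ = 7.5 + 6·9 = 61.5; e = 60.5 − 61.5 = -1
d=11: R̂ = 7.5 + 6·11 = 73.5; e = 72 − 73.5 = -1.5
d=12: R̂ = 7.5 + 6·12 = 79.5; e = 80.5 − 79.5 = 1
d=13: R̂ = 7.5 + 6·13 = 85.5; e = 86 − 85.5 = 0.5
Largest |e| is 1.5 at d = 11, residual -1.5.

d = 11, e = -1.5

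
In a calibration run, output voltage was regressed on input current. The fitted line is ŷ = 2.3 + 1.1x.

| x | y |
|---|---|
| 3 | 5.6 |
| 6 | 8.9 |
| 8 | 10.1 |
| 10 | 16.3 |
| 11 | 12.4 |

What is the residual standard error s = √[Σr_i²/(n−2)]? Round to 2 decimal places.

x=3: ŷ = 2.3 + 1.1·3 = 5.6; r = 5.6 − 5.6 = 0
x=6: ŷ = 2.3 + 1.1·6 = 8.9; r = 8.9 − 8.9 = 0
x=8: ŷ = 2.3 + 1.1·8 = 11.1; r = 10.1 − 11.1 = -1
x=10: ŷ = 2.3 + 1.1·10 = 13.3; r = 16.3 − 13.3 = 3
x=11: ŷ = 2.3 + 1.1·11 = 14.4; r = 12.4 − 14.4 = -2
SSE = 0 + 0 + 1 + 9 + 4 = 14
s = √(14/3) = √4.66667 ≈ 2.16

s = 2.16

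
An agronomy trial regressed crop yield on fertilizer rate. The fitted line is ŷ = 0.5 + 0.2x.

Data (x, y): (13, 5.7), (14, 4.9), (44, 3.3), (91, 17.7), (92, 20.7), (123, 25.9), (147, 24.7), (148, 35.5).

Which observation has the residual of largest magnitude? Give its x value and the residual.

x = 44, e = -6

x=13: ŷ = 0.5 + 0.2·13 = 3.1; e = 5.7 − 3.1 = 2.6
x=14: ŷ = 0.5 + 0.2·14 = 3.3; e = 4.9 − 3.3 = 1.6
x=44: ŷ = 0.5 + 0.2·44 = 9.3; e = 3.3 − 9.3 = -6
x=91: ŷ = 0.5 + 0.2·91 = 18.7; e = 17.7 − 18.7 = -1
x=92: ŷ = 0.5 + 0.2·92 = 18.9; e = 20.7 − 18.9 = 1.8
x=123: ŷ = 0.5 + 0.2·123 = 25.1; e = 25.9 − 25.1 = 0.8
x=147: ŷ = 0.5 + 0.2·147 = 29.9; e = 24.7 − 29.9 = -5.2
x=148: ŷ = 0.5 + 0.2·148 = 30.1; e = 35.5 − 30.1 = 5.4
Largest |e| is 6 at x = 44, residual -6.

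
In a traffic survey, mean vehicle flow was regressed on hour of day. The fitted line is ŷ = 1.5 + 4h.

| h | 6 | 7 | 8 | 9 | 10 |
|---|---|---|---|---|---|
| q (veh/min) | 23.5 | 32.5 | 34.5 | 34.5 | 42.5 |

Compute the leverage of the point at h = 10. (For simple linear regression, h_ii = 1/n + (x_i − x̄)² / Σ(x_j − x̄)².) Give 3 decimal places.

h = 0.600

h̄ = (6 + 7 + 8 + 9 + 10)/5 = 8
Σ(h − h̄)² = 4 + 1 + 0 + 1 + 4 = 10
h = 1/5 + (2)²/10 = 0.2 + 0.4 = 0.600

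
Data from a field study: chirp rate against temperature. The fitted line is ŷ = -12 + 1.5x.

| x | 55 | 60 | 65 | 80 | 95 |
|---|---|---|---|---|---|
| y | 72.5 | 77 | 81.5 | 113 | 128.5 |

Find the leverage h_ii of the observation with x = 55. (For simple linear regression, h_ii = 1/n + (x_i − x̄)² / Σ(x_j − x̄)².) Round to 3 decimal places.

h = 0.439

x̄ = (55 + 60 + 65 + 80 + 95)/5 = 71
Σ(x − x̄)² = 256 + 121 + 36 + 81 + 576 = 1070
h = 1/5 + (-16)²/1070 = 0.2 + 0.239252 = 0.439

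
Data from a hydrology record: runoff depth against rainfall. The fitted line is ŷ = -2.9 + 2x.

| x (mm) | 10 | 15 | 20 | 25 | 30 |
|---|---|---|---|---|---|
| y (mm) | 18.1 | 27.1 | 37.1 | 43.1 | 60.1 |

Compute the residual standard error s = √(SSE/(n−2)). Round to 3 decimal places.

x=10: ŷ = -2.9 + 2·10 = 17.1; r = 18.1 − 17.1 = 1
x=15: ŷ = -2.9 + 2·15 = 27.1; r = 27.1 − 27.1 = 0
x=20: ŷ = -2.9 + 2·20 = 37.1; r = 37.1 − 37.1 = 0
x=25: ŷ = -2.9 + 2·25 = 47.1; r = 43.1 − 47.1 = -4
x=30: ŷ = -2.9 + 2·30 = 57.1; r = 60.1 − 57.1 = 3
SSE = 1 + 0 + 0 + 16 + 9 = 26
s = √(26/3) = √8.66667 ≈ 2.944

s = 2.944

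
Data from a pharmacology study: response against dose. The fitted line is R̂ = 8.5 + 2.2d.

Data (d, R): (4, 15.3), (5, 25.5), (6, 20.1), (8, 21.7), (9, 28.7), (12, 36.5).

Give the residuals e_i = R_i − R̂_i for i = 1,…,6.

d=4: R̂ = 8.5 + 2.2·4 = 17.3; e = 15.3 − 17.3 = -2
d=5: R̂ = 8.5 + 2.2·5 = 19.5; e = 25.5 − 19.5 = 6
d=6: R̂ = 8.5 + 2.2·6 = 21.7; e = 20.1 − 21.7 = -1.6
d=8: R̂ = 8.5 + 2.2·8 = 26.1; e = 21.7 − 26.1 = -4.4
d=9: R̂ = 8.5 + 2.2·9 = 28.3; e = 28.7 − 28.3 = 0.4
d=12: R̂ = 8.5 + 2.2·12 = 34.9; e = 36.5 − 34.9 = 1.6

-2, 6, -1.6, -4.4, 0.4, 1.6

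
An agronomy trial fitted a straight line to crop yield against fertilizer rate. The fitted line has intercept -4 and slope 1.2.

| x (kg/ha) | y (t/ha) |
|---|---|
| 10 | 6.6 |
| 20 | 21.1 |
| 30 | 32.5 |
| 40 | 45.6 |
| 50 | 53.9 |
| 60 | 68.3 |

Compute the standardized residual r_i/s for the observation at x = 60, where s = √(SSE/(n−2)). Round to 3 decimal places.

0.185

x=10: ŷ = -4 + 1.2·10 = 8; r = 6.6 − 8 = -1.4
x=20: ŷ = -4 + 1.2·20 = 20; r = 21.1 − 20 = 1.1
x=30: ŷ = -4 + 1.2·30 = 32; r = 32.5 − 32 = 0.5
x=40: ŷ = -4 + 1.2·40 = 44; r = 45.6 − 44 = 1.6
x=50: ŷ = -4 + 1.2·50 = 56; r = 53.9 − 56 = -2.1
x=60: ŷ = -4 + 1.2·60 = 68; r = 68.3 − 68 = 0.3
SSE = 1.96 + 1.21 + 0.25 + 2.56 + 4.41 + 0.09 = 10.48
s = √(10.48/4) = 1.61864
r/s = 0.3 / 1.61864 = 0.185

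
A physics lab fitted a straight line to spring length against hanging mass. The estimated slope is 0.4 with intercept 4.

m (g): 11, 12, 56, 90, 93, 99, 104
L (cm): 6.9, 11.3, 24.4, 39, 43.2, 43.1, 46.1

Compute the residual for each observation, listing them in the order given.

m=11: ŷ = 4 + 0.4·11 = 8.4; r = 6.9 − 8.4 = -1.5
m=12: ŷ = 4 + 0.4·12 = 8.8; r = 11.3 − 8.8 = 2.5
m=56: ŷ = 4 + 0.4·56 = 26.4; r = 24.4 − 26.4 = -2
m=90: ŷ = 4 + 0.4·90 = 40; r = 39 − 40 = -1
m=93: ŷ = 4 + 0.4·93 = 41.2; r = 43.2 − 41.2 = 2
m=99: ŷ = 4 + 0.4·99 = 43.6; r = 43.1 − 43.6 = -0.5
m=104: ŷ = 4 + 0.4·104 = 45.6; r = 46.1 − 45.6 = 0.5

-1.5, 2.5, -2, -1, 2, -0.5, 0.5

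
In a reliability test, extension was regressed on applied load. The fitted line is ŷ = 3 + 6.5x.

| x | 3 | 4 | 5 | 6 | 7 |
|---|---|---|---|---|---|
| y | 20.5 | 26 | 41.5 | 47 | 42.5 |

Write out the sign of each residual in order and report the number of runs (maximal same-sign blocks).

x=3: ŷ = 3 + 6.5·3 = 22.5; r = 20.5 − 22.5 = -2
x=4: ŷ = 3 + 6.5·4 = 29; r = 26 − 29 = -3
x=5: ŷ = 3 + 6.5·5 = 35.5; r = 41.5 − 35.5 = 6
x=6: ŷ = 3 + 6.5·6 = 42; r = 47 − 42 = 5
x=7: ŷ = 3 + 6.5·7 = 48.5; r = 42.5 − 48.5 = -6
Signs: − − + + −
Runs: −×2, +×2, −×1 → 3

3 runs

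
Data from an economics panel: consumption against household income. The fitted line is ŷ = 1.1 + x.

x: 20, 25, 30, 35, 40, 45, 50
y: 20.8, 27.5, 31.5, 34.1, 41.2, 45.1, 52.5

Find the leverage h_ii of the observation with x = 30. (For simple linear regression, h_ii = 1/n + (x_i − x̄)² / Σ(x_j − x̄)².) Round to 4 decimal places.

x̄ = (20 + 25 + 30 + 35 + 40 + 45 + 50)/7 = 35
Σ(x − x̄)² = 225 + 100 + 25 + 0 + 25 + 100 + 225 = 700
h = 1/7 + (-5)²/700 = 0.142857 + 0.0357143 = 0.1786

h = 0.1786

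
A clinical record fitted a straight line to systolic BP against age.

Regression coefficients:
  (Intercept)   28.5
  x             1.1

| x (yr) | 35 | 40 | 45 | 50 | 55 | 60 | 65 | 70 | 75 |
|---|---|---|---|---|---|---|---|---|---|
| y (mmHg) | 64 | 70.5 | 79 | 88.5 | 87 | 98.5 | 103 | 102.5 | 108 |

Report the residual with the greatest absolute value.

e = 5

x=35: ŷ = 28.5 + 1.1·35 = 67; e = 64 − 67 = -3
x=40: ŷ = 28.5 + 1.1·40 = 72.5; e = 70.5 − 72.5 = -2
x=45: ŷ = 28.5 + 1.1·45 = 78; e = 79 − 78 = 1
x=50: ŷ = 28.5 + 1.1·50 = 83.5; e = 88.5 − 83.5 = 5
x=55: ŷ = 28.5 + 1.1·55 = 89; e = 87 − 89 = -2
x=60: ŷ = 28.5 + 1.1·60 = 94.5; e = 98.5 − 94.5 = 4
x=65: ŷ = 28.5 + 1.1·65 = 100; e = 103 − 100 = 3
x=70: ŷ = 28.5 + 1.1·70 = 105.5; e = 102.5 − 105.5 = -3
x=75: ŷ = 28.5 + 1.1·75 = 111; e = 108 − 111 = -3
Largest |e| is 5 at x = 50, residual 5.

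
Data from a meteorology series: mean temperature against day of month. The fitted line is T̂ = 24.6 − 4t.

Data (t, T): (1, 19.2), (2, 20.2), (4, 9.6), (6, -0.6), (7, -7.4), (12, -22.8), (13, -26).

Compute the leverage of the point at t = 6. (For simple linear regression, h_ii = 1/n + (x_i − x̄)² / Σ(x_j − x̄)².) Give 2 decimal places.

t̄ = (1 + 2 + 4 + 6 + 7 + 12 + 13)/7 = 6.42857
Σ(t − t̄)² = 29.4694 + 19.6122 + 5.89796 + 0.183673 + 0.326531 + 31.0408 + 43.1837 = 129.714
h = 1/7 + (-0.428571)²/129.714 = 0.142857 + 0.00141598 = 0.14

h = 0.14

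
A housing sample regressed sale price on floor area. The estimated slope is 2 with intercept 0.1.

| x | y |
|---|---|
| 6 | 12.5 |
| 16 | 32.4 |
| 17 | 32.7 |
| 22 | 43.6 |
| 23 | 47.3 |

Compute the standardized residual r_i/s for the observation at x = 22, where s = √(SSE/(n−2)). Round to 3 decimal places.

x=6: ŷ = 0.1 + 2·6 = 12.1; r = 12.5 − 12.1 = 0.4
x=16: ŷ = 0.1 + 2·16 = 32.1; r = 32.4 − 32.1 = 0.3
x=17: ŷ = 0.1 + 2·17 = 34.1; r = 32.7 − 34.1 = -1.4
x=22: ŷ = 0.1 + 2·22 = 44.1; r = 43.6 − 44.1 = -0.5
x=23: ŷ = 0.1 + 2·23 = 46.1; r = 47.3 − 46.1 = 1.2
SSE = 0.16 + 0.09 + 1.96 + 0.25 + 1.44 = 3.9
s = √(3.9/3) = 1.14018
r/s = -0.5 / 1.14018 = -0.439

-0.439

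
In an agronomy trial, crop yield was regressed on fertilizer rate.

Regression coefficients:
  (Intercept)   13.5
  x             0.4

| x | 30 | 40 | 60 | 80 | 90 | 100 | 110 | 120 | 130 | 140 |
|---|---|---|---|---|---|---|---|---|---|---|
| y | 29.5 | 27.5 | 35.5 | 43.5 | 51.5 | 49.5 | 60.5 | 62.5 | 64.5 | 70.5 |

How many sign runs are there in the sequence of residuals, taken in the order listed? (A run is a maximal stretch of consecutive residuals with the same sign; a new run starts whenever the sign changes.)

x=30: ŷ = 13.5 + 0.4·30 = 25.5; e = 29.5 − 25.5 = 4
x=40: ŷ = 13.5 + 0.4·40 = 29.5; e = 27.5 − 29.5 = -2
x=60: ŷ = 13.5 + 0.4·60 = 37.5; e = 35.5 − 37.5 = -2
x=80: ŷ = 13.5 + 0.4·80 = 45.5; e = 43.5 − 45.5 = -2
x=90: ŷ = 13.5 + 0.4·90 = 49.5; e = 51.5 − 49.5 = 2
x=100: ŷ = 13.5 + 0.4·100 = 53.5; e = 49.5 − 53.5 = -4
x=110: ŷ = 13.5 + 0.4·110 = 57.5; e = 60.5 − 57.5 = 3
x=120: ŷ = 13.5 + 0.4·120 = 61.5; e = 62.5 − 61.5 = 1
x=130: ŷ = 13.5 + 0.4·130 = 65.5; e = 64.5 − 65.5 = -1
x=140: ŷ = 13.5 + 0.4·140 = 69.5; e = 70.5 − 69.5 = 1
Signs: + − − − + − + + − +
Runs: +×1, −×3, +×1, −×1, +×2, −×1, +×1 → 7

7 runs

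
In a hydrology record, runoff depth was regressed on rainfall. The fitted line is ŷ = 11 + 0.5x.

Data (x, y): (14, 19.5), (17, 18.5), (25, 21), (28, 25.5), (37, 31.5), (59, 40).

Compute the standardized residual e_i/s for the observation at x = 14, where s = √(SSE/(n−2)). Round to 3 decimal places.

x=14: ŷ = 11 + 0.5·14 = 18; e = 19.5 − 18 = 1.5
x=17: ŷ = 11 + 0.5·17 = 19.5; e = 18.5 − 19.5 = -1
x=25: ŷ = 11 + 0.5·25 = 23.5; e = 21 − 23.5 = -2.5
x=28: ŷ = 11 + 0.5·28 = 25; e = 25.5 − 25 = 0.5
x=37: ŷ = 11 + 0.5·37 = 29.5; e = 31.5 − 29.5 = 2
x=59: ŷ = 11 + 0.5·59 = 40.5; e = 40 − 40.5 = -0.5
SSE = 2.25 + 1 + 6.25 + 0.25 + 4 + 0.25 = 14
s = √(14/4) = 1.87083
e/s = 1.5 / 1.87083 = 0.802

0.802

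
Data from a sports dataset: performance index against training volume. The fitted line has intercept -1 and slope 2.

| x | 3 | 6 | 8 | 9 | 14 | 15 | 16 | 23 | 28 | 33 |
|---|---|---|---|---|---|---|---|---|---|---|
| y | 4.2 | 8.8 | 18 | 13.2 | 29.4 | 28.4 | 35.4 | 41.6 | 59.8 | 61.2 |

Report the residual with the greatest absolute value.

r = 4.8

x=3: ŷ = -1 + 2·3 = 5; r = 4.2 − 5 = -0.8
x=6: ŷ = -1 + 2·6 = 11; r = 8.8 − 11 = -2.2
x=8: ŷ = -1 + 2·8 = 15; r = 18 − 15 = 3
x=9: ŷ = -1 + 2·9 = 17; r = 13.2 − 17 = -3.8
x=14: ŷ = -1 + 2·14 = 27; r = 29.4 − 27 = 2.4
x=15: ŷ = -1 + 2·15 = 29; r = 28.4 − 29 = -0.6
x=16: ŷ = -1 + 2·16 = 31; r = 35.4 − 31 = 4.4
x=23: ŷ = -1 + 2·23 = 45; r = 41.6 − 45 = -3.4
x=28: ŷ = -1 + 2·28 = 55; r = 59.8 − 55 = 4.8
x=33: ŷ = -1 + 2·33 = 65; r = 61.2 − 65 = -3.8
Largest |r| is 4.8 at x = 28, residual 4.8.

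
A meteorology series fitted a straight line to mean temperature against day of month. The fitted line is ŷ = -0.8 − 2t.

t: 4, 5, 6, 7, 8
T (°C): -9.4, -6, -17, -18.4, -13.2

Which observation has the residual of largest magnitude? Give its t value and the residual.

t = 5, r = 4.8

t=4: ŷ = -0.8 − 2·4 = -8.8; r = -9.4 − (-8.8) = -0.6
t=5: ŷ = -0.8 − 2·5 = -10.8; r = -6 − (-10.8) = 4.8
t=6: ŷ = -0.8 − 2·6 = -12.8; r = -17 − (-12.8) = -4.2
t=7: ŷ = -0.8 − 2·7 = -14.8; r = -18.4 − (-14.8) = -3.6
t=8: ŷ = -0.8 − 2·8 = -16.8; r = -13.2 − (-16.8) = 3.6
Largest |r| is 4.8 at t = 5, residual 4.8.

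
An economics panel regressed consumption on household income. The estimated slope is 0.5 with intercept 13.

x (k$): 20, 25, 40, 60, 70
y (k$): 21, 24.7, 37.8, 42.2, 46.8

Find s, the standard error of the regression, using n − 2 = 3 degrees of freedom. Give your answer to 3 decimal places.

s = 3.150

x=20: ŷ = 13 + 0.5·20 = 23; e = 21 − 23 = -2
x=25: ŷ = 13 + 0.5·25 = 25.5; e = 24.7 − 25.5 = -0.8
x=40: ŷ = 13 + 0.5·40 = 33; e = 37.8 − 33 = 4.8
x=60: ŷ = 13 + 0.5·60 = 43; e = 42.2 − 43 = -0.8
x=70: ŷ = 13 + 0.5·70 = 48; e = 46.8 − 48 = -1.2
SSE = 4 + 0.64 + 23.04 + 0.64 + 1.44 = 29.76
s = √(29.76/3) = √9.92 ≈ 3.150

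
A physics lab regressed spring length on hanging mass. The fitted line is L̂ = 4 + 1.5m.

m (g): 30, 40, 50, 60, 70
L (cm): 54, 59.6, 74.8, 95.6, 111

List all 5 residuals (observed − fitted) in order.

m=30: L̂ = 4 + 1.5·30 = 49; e = 54 − 49 = 5
m=40: L̂ = 4 + 1.5·40 = 64; e = 59.6 − 64 = -4.4
m=50: L̂ = 4 + 1.5·50 = 79; e = 74.8 − 79 = -4.2
m=60: L̂ = 4 + 1.5·60 = 94; e = 95.6 − 94 = 1.6
m=70: L̂ = 4 + 1.5·70 = 109; e = 111 − 109 = 2

5, -4.4, -4.2, 1.6, 2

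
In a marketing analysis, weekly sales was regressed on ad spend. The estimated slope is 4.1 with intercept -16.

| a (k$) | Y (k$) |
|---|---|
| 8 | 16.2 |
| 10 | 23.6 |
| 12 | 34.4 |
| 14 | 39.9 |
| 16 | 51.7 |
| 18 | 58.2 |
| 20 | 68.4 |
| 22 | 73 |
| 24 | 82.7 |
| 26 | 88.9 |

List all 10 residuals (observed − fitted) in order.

-0.6, -1.4, 1.2, -1.5, 2.1, 0.4, 2.4, -1.2, 0.3, -1.7

a=8: Ŷ = -16 + 4.1·8 = 16.8; r = 16.2 − 16.8 = -0.6
a=10: Ŷ = -16 + 4.1·10 = 25; r = 23.6 − 25 = -1.4
a=12: Ŷ = -16 + 4.1·12 = 33.2; r = 34.4 − 33.2 = 1.2
a=14: Ŷ = -16 + 4.1·14 = 41.4; r = 39.9 − 41.4 = -1.5
a=16: Ŷ = -16 + 4.1·16 = 49.6; r = 51.7 − 49.6 = 2.1
a=18: Ŷ = -16 + 4.1·18 = 57.8; r = 58.2 − 57.8 = 0.4
a=20: Ŷ = -16 + 4.1·20 = 66; r = 68.4 − 66 = 2.4
a=22: Ŷ = -16 + 4.1·22 = 74.2; r = 73 − 74.2 = -1.2
a=24: Ŷ = -16 + 4.1·24 = 82.4; r = 82.7 − 82.4 = 0.3
a=26: Ŷ = -16 + 4.1·26 = 90.6; r = 88.9 − 90.6 = -1.7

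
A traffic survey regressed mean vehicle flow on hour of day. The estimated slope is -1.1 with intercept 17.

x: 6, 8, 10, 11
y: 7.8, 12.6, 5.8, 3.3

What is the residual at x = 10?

r = -0.2

ŷ = 17 − 1.1·10 = 6
r = 5.8 − 6 = -0.2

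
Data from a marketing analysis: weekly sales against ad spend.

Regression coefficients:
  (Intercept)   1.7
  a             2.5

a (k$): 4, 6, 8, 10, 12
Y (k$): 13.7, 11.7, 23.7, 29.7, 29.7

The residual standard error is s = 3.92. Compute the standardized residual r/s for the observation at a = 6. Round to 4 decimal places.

ŷ = 1.7 + 2.5·6 = 16.7
r = 11.7 − 16.7 = -5
r/s = -5 / 3.92 = -1.2755

-1.2755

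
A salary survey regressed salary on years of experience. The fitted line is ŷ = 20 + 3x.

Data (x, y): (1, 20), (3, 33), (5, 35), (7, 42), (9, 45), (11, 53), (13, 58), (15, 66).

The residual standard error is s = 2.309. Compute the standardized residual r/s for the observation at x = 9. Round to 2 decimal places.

-0.87

ŷ = 20 + 3·9 = 47
r = 45 − 47 = -2
r/s = -2 / 2.309 = -0.87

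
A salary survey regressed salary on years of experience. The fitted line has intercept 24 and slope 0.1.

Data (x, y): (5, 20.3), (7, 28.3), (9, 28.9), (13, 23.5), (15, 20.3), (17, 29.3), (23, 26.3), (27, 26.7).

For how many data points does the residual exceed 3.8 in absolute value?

3

x=5: ŷ = 24 + 0.1·5 = 24.5; r = 20.3 − 24.5 = -4.2
x=7: ŷ = 24 + 0.1·7 = 24.7; r = 28.3 − 24.7 = 3.6
x=9: ŷ = 24 + 0.1·9 = 24.9; r = 28.9 − 24.9 = 4
x=13: ŷ = 24 + 0.1·13 = 25.3; r = 23.5 − 25.3 = -1.8
x=15: ŷ = 24 + 0.1·15 = 25.5; r = 20.3 − 25.5 = -5.2
x=17: ŷ = 24 + 0.1·17 = 25.7; r = 29.3 − 25.7 = 3.6
x=23: ŷ = 24 + 0.1·23 = 26.3; r = 26.3 − 26.3 = 0
x=27: ŷ = 24 + 0.1·27 = 26.7; r = 26.7 − 26.7 = 0
|r| > 3.8: x=5 (|r|=4.2), x=9 (|r|=4), x=15 (|r|=5.2) → 3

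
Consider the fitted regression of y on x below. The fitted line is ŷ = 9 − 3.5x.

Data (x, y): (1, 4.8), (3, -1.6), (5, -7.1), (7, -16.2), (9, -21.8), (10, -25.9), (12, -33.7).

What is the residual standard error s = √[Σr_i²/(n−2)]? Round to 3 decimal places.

s = 0.888

x=1: ŷ = 9 − 3.5·1 = 5.5; r = 4.8 − 5.5 = -0.7
x=3: ŷ = 9 − 3.5·3 = -1.5; r = -1.6 − (-1.5) = -0.1
x=5: ŷ = 9 − 3.5·5 = -8.5; r = -7.1 − (-8.5) = 1.4
x=7: ŷ = 9 − 3.5·7 = -15.5; r = -16.2 − (-15.5) = -0.7
x=9: ŷ = 9 − 3.5·9 = -22.5; r = -21.8 − (-22.5) = 0.7
x=10: ŷ = 9 − 3.5·10 = -26; r = -25.9 − (-26) = 0.1
x=12: ŷ = 9 − 3.5·12 = -33; r = -33.7 − (-33) = -0.7
SSE = 0.49 + 0.01 + 1.96 + 0.49 + 0.49 + 0.01 + 0.49 = 3.94
s = √(3.94/5) = √0.788 ≈ 0.888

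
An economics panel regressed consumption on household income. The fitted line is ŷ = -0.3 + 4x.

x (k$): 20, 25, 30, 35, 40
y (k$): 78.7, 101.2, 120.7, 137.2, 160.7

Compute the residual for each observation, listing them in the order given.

x=20: ŷ = -0.3 + 4·20 = 79.7; r = 78.7 − 79.7 = -1
x=25: ŷ = -0.3 + 4·25 = 99.7; r = 101.2 − 99.7 = 1.5
x=30: ŷ = -0.3 + 4·30 = 119.7; r = 120.7 − 119.7 = 1
x=35: ŷ = -0.3 + 4·35 = 139.7; r = 137.2 − 139.7 = -2.5
x=40: ŷ = -0.3 + 4·40 = 159.7; r = 160.7 − 159.7 = 1

-1, 1.5, 1, -2.5, 1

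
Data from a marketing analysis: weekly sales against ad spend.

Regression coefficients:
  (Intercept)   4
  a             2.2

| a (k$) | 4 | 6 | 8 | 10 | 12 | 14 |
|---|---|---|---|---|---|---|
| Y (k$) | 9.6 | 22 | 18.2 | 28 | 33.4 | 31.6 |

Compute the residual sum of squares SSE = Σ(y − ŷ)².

a=4: ŷ = 4 + 2.2·4 = 12.8; e = 9.6 − 12.8 = -3.2
a=6: ŷ = 4 + 2.2·6 = 17.2; e = 22 − 17.2 = 4.8
a=8: ŷ = 4 + 2.2·8 = 21.6; e = 18.2 − 21.6 = -3.4
a=10: ŷ = 4 + 2.2·10 = 26; e = 28 − 26 = 2
a=12: ŷ = 4 + 2.2·12 = 30.4; e = 33.4 − 30.4 = 3
a=14: ŷ = 4 + 2.2·14 = 34.8; e = 31.6 − 34.8 = -3.2
SSE = 10.24 + 23.04 + 11.56 + 4 + 9 + 10.24 = 68.08

SSE = 68.08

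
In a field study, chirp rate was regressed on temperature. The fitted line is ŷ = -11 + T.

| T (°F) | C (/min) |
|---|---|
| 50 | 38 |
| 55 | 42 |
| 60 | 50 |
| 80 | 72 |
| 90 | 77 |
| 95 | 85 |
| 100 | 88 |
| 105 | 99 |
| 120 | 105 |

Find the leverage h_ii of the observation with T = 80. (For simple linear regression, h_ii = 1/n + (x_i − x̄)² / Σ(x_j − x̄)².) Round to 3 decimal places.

h = 0.114

T̄ = (50 + 55 + 60 + 80 + 90 + 95 + 100 + 105 + 120)/9 = 83.8889
Σ(T − T̄)² = 1148.46 + 834.568 + 570.679 + 15.1235 + 37.3457 + 123.457 + 259.568 + 445.679 + 1304.01 = 4738.89
h = 1/9 + (-3.88889)²/4738.89 = 0.111111 + 0.00319135 = 0.114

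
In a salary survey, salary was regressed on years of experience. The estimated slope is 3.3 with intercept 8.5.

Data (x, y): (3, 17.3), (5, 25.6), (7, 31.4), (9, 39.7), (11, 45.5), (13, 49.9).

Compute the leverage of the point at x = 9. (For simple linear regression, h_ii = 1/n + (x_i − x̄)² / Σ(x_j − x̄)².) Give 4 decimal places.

x̄ = (3 + 5 + 7 + 9 + 11 + 13)/6 = 8
Σ(x − x̄)² = 25 + 9 + 1 + 1 + 9 + 25 = 70
h = 1/6 + (1)²/70 = 0.166667 + 0.0142857 = 0.1810

h = 0.1810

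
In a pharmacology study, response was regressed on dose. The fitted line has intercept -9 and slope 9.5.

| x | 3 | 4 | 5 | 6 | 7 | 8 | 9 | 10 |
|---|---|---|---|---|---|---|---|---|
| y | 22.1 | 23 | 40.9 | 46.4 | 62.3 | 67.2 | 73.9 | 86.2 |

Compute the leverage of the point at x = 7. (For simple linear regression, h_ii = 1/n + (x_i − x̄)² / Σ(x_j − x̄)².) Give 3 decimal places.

x̄ = (3 + 4 + 5 + 6 + 7 + 8 + 9 + 10)/8 = 6.5
Σ(x − x̄)² = 12.25 + 6.25 + 2.25 + 0.25 + 0.25 + 2.25 + 6.25 + 12.25 = 42
h = 1/8 + (0.5)²/42 = 0.125 + 0.00595238 = 0.131

h = 0.131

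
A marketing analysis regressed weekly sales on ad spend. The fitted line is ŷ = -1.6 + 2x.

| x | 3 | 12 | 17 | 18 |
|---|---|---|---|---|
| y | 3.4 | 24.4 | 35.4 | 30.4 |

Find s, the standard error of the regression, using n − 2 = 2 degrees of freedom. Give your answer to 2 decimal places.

s = 3.87

x=3: ŷ = -1.6 + 2·3 = 4.4; r = 3.4 − 4.4 = -1
x=12: ŷ = -1.6 + 2·12 = 22.4; r = 24.4 − 22.4 = 2
x=17: ŷ = -1.6 + 2·17 = 32.4; r = 35.4 − 32.4 = 3
x=18: ŷ = -1.6 + 2·18 = 34.4; r = 30.4 − 34.4 = -4
SSE = 1 + 4 + 9 + 16 = 30
s = √(30/2) = √15 ≈ 3.87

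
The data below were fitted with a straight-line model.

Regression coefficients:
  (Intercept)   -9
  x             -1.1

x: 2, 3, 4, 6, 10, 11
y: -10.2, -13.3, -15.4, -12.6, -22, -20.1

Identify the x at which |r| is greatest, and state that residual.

x=2: ŷ = -9 − 1.1·2 = -11.2; r = -10.2 − (-11.2) = 1
x=3: ŷ = -9 − 1.1·3 = -12.3; r = -13.3 − (-12.3) = -1
x=4: ŷ = -9 − 1.1·4 = -13.4; r = -15.4 − (-13.4) = -2
x=6: ŷ = -9 − 1.1·6 = -15.6; r = -12.6 − (-15.6) = 3
x=10: ŷ = -9 − 1.1·10 = -20; r = -22 − (-20) = -2
x=11: ŷ = -9 − 1.1·11 = -21.1; r = -20.1 − (-21.1) = 1
Largest |r| is 3 at x = 6, residual 3.

x = 6, r = 3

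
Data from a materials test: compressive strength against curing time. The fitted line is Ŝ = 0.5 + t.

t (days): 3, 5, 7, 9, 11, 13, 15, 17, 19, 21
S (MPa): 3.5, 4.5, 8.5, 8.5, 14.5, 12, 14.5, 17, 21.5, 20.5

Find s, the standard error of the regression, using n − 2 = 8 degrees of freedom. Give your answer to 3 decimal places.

s = 1.601

t=3: Ŝ = 0.5 + 3 = 3.5; e = 3.5 − 3.5 = 0
t=5: Ŝ = 0.5 + 5 = 5.5; e = 4.5 − 5.5 = -1
t=7: Ŝ = 0.5 + 7 = 7.5; e = 8.5 − 7.5 = 1
t=9: Ŝ = 0.5 + 9 = 9.5; e = 8.5 − 9.5 = -1
t=11: Ŝ = 0.5 + 11 = 11.5; e = 14.5 − 11.5 = 3
t=13: Ŝ = 0.5 + 13 = 13.5; e = 12 − 13.5 = -1.5
t=15: Ŝ = 0.5 + 15 = 15.5; e = 14.5 − 15.5 = -1
t=17: Ŝ = 0.5 + 17 = 17.5; e = 17 − 17.5 = -0.5
t=19: Ŝ = 0.5 + 19 = 19.5; e = 21.5 − 19.5 = 2
t=21: Ŝ = 0.5 + 21 = 21.5; e = 20.5 − 21.5 = -1
SSE = 0 + 1 + 1 + 1 + 9 + 2.25 + 1 + 0.25 + 4 + 1 = 20.5
s = √(20.5/8) = √2.5625 ≈ 1.601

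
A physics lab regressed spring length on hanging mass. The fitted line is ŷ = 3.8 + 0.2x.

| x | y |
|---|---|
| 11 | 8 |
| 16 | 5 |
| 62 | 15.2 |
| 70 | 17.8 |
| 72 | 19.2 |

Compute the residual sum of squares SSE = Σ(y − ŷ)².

x=11: ŷ = 3.8 + 0.2·11 = 6; r = 8 − 6 = 2
x=16: ŷ = 3.8 + 0.2·16 = 7; r = 5 − 7 = -2
x=62: ŷ = 3.8 + 0.2·62 = 16.2; r = 15.2 − 16.2 = -1
x=70: ŷ = 3.8 + 0.2·70 = 17.8; r = 17.8 − 17.8 = 0
x=72: ŷ = 3.8 + 0.2·72 = 18.2; r = 19.2 − 18.2 = 1
SSE = 4 + 4 + 1 + 0 + 1 = 10

SSE = 10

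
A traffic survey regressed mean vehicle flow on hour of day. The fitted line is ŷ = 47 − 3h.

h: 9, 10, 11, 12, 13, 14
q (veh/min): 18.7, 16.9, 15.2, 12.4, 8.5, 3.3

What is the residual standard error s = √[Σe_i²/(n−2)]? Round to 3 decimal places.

s = 1.435

h=9: ŷ = 47 − 3·9 = 20; e = 18.7 − 20 = -1.3
h=10: ŷ = 47 − 3·10 = 17; e = 16.9 − 17 = -0.1
h=11: ŷ = 47 − 3·11 = 14; e = 15.2 − 14 = 1.2
h=12: ŷ = 47 − 3·12 = 11; e = 12.4 − 11 = 1.4
h=13: ŷ = 47 − 3·13 = 8; e = 8.5 − 8 = 0.5
h=14: ŷ = 47 − 3·14 = 5; e = 3.3 − 5 = -1.7
SSE = 1.69 + 0.01 + 1.44 + 1.96 + 0.25 + 2.89 = 8.24
s = √(8.24/4) = √2.06 ≈ 1.435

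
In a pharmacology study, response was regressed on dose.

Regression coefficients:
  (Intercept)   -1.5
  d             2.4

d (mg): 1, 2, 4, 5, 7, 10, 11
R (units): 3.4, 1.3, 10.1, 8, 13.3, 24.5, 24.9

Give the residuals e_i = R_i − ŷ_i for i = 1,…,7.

d=1: ŷ = -1.5 + 2.4·1 = 0.9; e = 3.4 − 0.9 = 2.5
d=2: ŷ = -1.5 + 2.4·2 = 3.3; e = 1.3 − 3.3 = -2
d=4: ŷ = -1.5 + 2.4·4 = 8.1; e = 10.1 − 8.1 = 2
d=5: ŷ = -1.5 + 2.4·5 = 10.5; e = 8 − 10.5 = -2.5
d=7: ŷ = -1.5 + 2.4·7 = 15.3; e = 13.3 − 15.3 = -2
d=10: ŷ = -1.5 + 2.4·10 = 22.5; e = 24.5 − 22.5 = 2
d=11: ŷ = -1.5 + 2.4·11 = 24.9; e = 24.9 − 24.9 = 0

2.5, -2, 2, -2.5, -2, 2, 0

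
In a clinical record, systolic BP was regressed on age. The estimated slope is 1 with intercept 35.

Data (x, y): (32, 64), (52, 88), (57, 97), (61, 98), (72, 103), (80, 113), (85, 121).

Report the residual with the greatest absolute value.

x=32: ŷ = 35 + 32 = 67; r = 64 − 67 = -3
x=52: ŷ = 35 + 52 = 87; r = 88 − 87 = 1
x=57: ŷ = 35 + 57 = 92; r = 97 − 92 = 5
x=61: ŷ = 35 + 61 = 96; r = 98 − 96 = 2
x=72: ŷ = 35 + 72 = 107; r = 103 − 107 = -4
x=80: ŷ = 35 + 80 = 115; r = 113 − 115 = -2
x=85: ŷ = 35 + 85 = 120; r = 121 − 120 = 1
Largest |r| is 5 at x = 57, residual 5.

r = 5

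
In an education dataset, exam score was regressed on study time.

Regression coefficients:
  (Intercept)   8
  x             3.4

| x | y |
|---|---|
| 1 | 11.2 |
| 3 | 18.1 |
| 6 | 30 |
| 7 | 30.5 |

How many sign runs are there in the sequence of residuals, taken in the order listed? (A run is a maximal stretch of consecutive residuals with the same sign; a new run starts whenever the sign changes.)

3 runs

x=1: ŷ = 8 + 3.4·1 = 11.4; r = 11.2 − 11.4 = -0.2
x=3: ŷ = 8 + 3.4·3 = 18.2; r = 18.1 − 18.2 = -0.1
x=6: ŷ = 8 + 3.4·6 = 28.4; r = 30 − 28.4 = 1.6
x=7: ŷ = 8 + 3.4·7 = 31.8; r = 30.5 − 31.8 = -1.3
Signs: − − + −
Runs: −×2, +×1, −×1 → 3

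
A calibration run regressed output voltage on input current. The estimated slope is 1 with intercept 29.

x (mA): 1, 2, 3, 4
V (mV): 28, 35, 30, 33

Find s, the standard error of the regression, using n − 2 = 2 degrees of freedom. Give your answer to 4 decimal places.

s = 3.4641

x=1: V̂ = 29 + 1 = 30; r = 28 − 30 = -2
x=2: V̂ = 29 + 2 = 31; r = 35 − 31 = 4
x=3: V̂ = 29 + 3 = 32; r = 30 − 32 = -2
x=4: V̂ = 29 + 4 = 33; r = 33 − 33 = 0
SSE = 4 + 16 + 4 + 0 = 24
s = √(24/2) = √12 ≈ 3.4641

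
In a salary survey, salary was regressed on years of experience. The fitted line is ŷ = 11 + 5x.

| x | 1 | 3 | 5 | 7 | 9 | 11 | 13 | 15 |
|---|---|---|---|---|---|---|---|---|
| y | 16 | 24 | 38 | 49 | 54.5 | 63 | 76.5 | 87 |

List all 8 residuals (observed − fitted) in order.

x=1: ŷ = 11 + 5·1 = 16; r = 16 − 16 = 0
x=3: ŷ = 11 + 5·3 = 26; r = 24 − 26 = -2
x=5: ŷ = 11 + 5·5 = 36; r = 38 − 36 = 2
x=7: ŷ = 11 + 5·7 = 46; r = 49 − 46 = 3
x=9: ŷ = 11 + 5·9 = 56; r = 54.5 − 56 = -1.5
x=11: ŷ = 11 + 5·11 = 66; r = 63 − 66 = -3
x=13: ŷ = 11 + 5·13 = 76; r = 76.5 − 76 = 0.5
x=15: ŷ = 11 + 5·15 = 86; r = 87 − 86 = 1

0, -2, 2, 3, -1.5, -3, 0.5, 1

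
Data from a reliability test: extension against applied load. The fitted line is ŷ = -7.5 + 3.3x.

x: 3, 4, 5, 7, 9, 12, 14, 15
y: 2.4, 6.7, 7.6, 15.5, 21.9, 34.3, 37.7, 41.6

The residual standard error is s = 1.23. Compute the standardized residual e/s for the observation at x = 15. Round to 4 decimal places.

ŷ = -7.5 + 3.3·15 = 42
e = 41.6 − 42 = -0.4
e/s = -0.4 / 1.23 = -0.3252

-0.3252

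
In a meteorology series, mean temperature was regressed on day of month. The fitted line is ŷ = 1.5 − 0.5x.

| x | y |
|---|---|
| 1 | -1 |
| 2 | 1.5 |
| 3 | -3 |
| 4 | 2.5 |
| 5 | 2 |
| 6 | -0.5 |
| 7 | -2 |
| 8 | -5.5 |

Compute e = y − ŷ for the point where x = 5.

ŷ = 1.5 − 0.5·5 = -1
e = 2 − (-1) = 3

e = 3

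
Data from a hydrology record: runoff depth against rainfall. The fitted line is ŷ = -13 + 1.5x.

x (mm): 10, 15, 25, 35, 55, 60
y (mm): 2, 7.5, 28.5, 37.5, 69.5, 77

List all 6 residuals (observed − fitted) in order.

x=10: ŷ = -13 + 1.5·10 = 2; r = 2 − 2 = 0
x=15: ŷ = -13 + 1.5·15 = 9.5; r = 7.5 − 9.5 = -2
x=25: ŷ = -13 + 1.5·25 = 24.5; r = 28.5 − 24.5 = 4
x=35: ŷ = -13 + 1.5·35 = 39.5; r = 37.5 − 39.5 = -2
x=55: ŷ = -13 + 1.5·55 = 69.5; r = 69.5 − 69.5 = 0
x=60: ŷ = -13 + 1.5·60 = 77; r = 77 − 77 = 0

0, -2, 4, -2, 0, 0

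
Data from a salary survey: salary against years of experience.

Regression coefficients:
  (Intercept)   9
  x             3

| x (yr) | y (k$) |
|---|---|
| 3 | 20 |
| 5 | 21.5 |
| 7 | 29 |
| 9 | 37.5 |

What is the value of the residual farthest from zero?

e = -2.5

x=3: ŷ = 9 + 3·3 = 18; e = 20 − 18 = 2
x=5: ŷ = 9 + 3·5 = 24; e = 21.5 − 24 = -2.5
x=7: ŷ = 9 + 3·7 = 30; e = 29 − 30 = -1
x=9: ŷ = 9 + 3·9 = 36; e = 37.5 − 36 = 1.5
Largest |e| is 2.5 at x = 5, residual -2.5.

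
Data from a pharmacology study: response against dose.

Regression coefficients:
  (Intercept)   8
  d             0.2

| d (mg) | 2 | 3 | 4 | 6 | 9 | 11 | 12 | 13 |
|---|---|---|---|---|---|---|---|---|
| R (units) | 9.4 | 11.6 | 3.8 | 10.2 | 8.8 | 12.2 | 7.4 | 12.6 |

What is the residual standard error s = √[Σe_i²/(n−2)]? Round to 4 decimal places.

d=2: R̂ = 8 + 0.2·2 = 8.4; e = 9.4 − 8.4 = 1
d=3: R̂ = 8 + 0.2·3 = 8.6; e = 11.6 − 8.6 = 3
d=4: R̂ = 8 + 0.2·4 = 8.8; e = 3.8 − 8.8 = -5
d=6: R̂ = 8 + 0.2·6 = 9.2; e = 10.2 − 9.2 = 1
d=9: R̂ = 8 + 0.2·9 = 9.8; e = 8.8 − 9.8 = -1
d=11: R̂ = 8 + 0.2·11 = 10.2; e = 12.2 − 10.2 = 2
d=12: R̂ = 8 + 0.2·12 = 10.4; e = 7.4 − 10.4 = -3
d=13: R̂ = 8 + 0.2·13 = 10.6; e = 12.6 − 10.6 = 2
SSE = 1 + 9 + 25 + 1 + 1 + 4 + 9 + 4 = 54
s = √(54/6) = √9 ≈ 3.0000

s = 3.0000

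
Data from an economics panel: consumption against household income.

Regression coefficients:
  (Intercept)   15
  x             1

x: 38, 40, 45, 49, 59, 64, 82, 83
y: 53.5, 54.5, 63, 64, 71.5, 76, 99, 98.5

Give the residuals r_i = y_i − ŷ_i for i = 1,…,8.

x=38: ŷ = 15 + 38 = 53; r = 53.5 − 53 = 0.5
x=40: ŷ = 15 + 40 = 55; r = 54.5 − 55 = -0.5
x=45: ŷ = 15 + 45 = 60; r = 63 − 60 = 3
x=49: ŷ = 15 + 49 = 64; r = 64 − 64 = 0
x=59: ŷ = 15 + 59 = 74; r = 71.5 − 74 = -2.5
x=64: ŷ = 15 + 64 = 79; r = 76 − 79 = -3
x=82: ŷ = 15 + 82 = 97; r = 99 − 97 = 2
x=83: ŷ = 15 + 83 = 98; r = 98.5 − 98 = 0.5

0.5, -0.5, 3, 0, -2.5, -3, 2, 0.5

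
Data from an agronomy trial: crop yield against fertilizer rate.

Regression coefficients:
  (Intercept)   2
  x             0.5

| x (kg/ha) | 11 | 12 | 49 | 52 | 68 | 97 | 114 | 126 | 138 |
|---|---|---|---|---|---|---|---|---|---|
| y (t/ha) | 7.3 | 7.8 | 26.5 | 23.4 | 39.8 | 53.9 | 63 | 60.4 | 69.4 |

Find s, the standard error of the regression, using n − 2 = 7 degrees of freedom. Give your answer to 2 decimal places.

s = 3.52

x=11: ŷ = 2 + 0.5·11 = 7.5; e = 7.3 − 7.5 = -0.2
x=12: ŷ = 2 + 0.5·12 = 8; e = 7.8 − 8 = -0.2
x=49: ŷ = 2 + 0.5·49 = 26.5; e = 26.5 − 26.5 = 0
x=52: ŷ = 2 + 0.5·52 = 28; e = 23.4 − 28 = -4.6
x=68: ŷ = 2 + 0.5·68 = 36; e = 39.8 − 36 = 3.8
x=97: ŷ = 2 + 0.5·97 = 50.5; e = 53.9 − 50.5 = 3.4
x=114: ŷ = 2 + 0.5·114 = 59; e = 63 − 59 = 4
x=126: ŷ = 2 + 0.5·126 = 65; e = 60.4 − 65 = -4.6
x=138: ŷ = 2 + 0.5·138 = 71; e = 69.4 − 71 = -1.6
SSE = 0.04 + 0.04 + 0 + 21.16 + 14.44 + 11.56 + 16 + 21.16 + 2.56 = 86.96
s = √(86.96/7) = √12.4229 ≈ 3.52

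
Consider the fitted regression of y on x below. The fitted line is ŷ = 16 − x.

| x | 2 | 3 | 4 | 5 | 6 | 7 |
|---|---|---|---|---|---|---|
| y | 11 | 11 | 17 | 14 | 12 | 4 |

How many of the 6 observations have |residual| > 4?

x=2: ŷ = 16 − 2 = 14; r = 11 − 14 = -3
x=3: ŷ = 16 − 3 = 13; r = 11 − 13 = -2
x=4: ŷ = 16 − 4 = 12; r = 17 − 12 = 5
x=5: ŷ = 16 − 5 = 11; r = 14 − 11 = 3
x=6: ŷ = 16 − 6 = 10; r = 12 − 10 = 2
x=7: ŷ = 16 − 7 = 9; r = 4 − 9 = -5
|r| > 4: x=4 (|r|=5), x=7 (|r|=5) → 2

2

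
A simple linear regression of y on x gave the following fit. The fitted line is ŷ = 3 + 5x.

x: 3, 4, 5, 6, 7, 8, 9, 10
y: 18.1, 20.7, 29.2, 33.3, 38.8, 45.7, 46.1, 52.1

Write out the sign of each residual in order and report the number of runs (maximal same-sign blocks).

4 runs

x=3: ŷ = 3 + 5·3 = 18; e = 18.1 − 18 = 0.1
x=4: ŷ = 3 + 5·4 = 23; e = 20.7 − 23 = -2.3
x=5: ŷ = 3 + 5·5 = 28; e = 29.2 − 28 = 1.2
x=6: ŷ = 3 + 5·6 = 33; e = 33.3 − 33 = 0.3
x=7: ŷ = 3 + 5·7 = 38; e = 38.8 − 38 = 0.8
x=8: ŷ = 3 + 5·8 = 43; e = 45.7 − 43 = 2.7
x=9: ŷ = 3 + 5·9 = 48; e = 46.1 − 48 = -1.9
x=10: ŷ = 3 + 5·10 = 53; e = 52.1 − 53 = -0.9
Signs: + − + + + + − −
Runs: +×1, −×1, +×4, −×2 → 4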